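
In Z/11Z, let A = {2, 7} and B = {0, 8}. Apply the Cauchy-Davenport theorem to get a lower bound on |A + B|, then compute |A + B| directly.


Cauchy-Davenport: |A + B| ≥ min(p, |A| + |B| - 1) for A, B nonempty in Z/pZ.
|A| = 2, |B| = 2, p = 11.
CD lower bound = min(11, 2 + 2 - 1) = min(11, 3) = 3.
Compute A + B mod 11 directly:
a = 2: 2+0=2, 2+8=10
a = 7: 7+0=7, 7+8=4
A + B = {2, 4, 7, 10}, so |A + B| = 4.
Verify: 4 ≥ 3? Yes ✓.

CD lower bound = 3, actual |A + B| = 4.


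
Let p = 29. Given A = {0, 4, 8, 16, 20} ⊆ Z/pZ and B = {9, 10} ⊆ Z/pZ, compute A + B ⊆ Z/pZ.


Work in Z/29Z: reduce every sum a + b modulo 29.
Enumerate all 10 pairs:
a = 0: 0+9=9, 0+10=10
a = 4: 4+9=13, 4+10=14
a = 8: 8+9=17, 8+10=18
a = 16: 16+9=25, 16+10=26
a = 20: 20+9=0, 20+10=1
Distinct residues collected: {0, 1, 9, 10, 13, 14, 17, 18, 25, 26}
|A + B| = 10 (out of 29 total residues).

A + B = {0, 1, 9, 10, 13, 14, 17, 18, 25, 26}


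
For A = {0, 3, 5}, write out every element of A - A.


A - A = {a - a' : a, a' ∈ A}.
Compute a - a' for each ordered pair (a, a'):
a = 0: 0-0=0, 0-3=-3, 0-5=-5
a = 3: 3-0=3, 3-3=0, 3-5=-2
a = 5: 5-0=5, 5-3=2, 5-5=0
Collecting distinct values (and noting 0 appears from a-a):
A - A = {-5, -3, -2, 0, 2, 3, 5}
|A - A| = 7

A - A = {-5, -3, -2, 0, 2, 3, 5}


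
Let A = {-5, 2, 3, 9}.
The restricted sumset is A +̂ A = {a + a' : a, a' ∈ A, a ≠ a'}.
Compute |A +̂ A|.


Restricted sumset: A +̂ A = {a + a' : a ∈ A, a' ∈ A, a ≠ a'}.
Equivalently, take A + A and drop any sum 2a that is achievable ONLY as a + a for a ∈ A (i.e. sums representable only with equal summands).
Enumerate pairs (a, a') with a < a' (symmetric, so each unordered pair gives one sum; this covers all a ≠ a'):
  -5 + 2 = -3
  -5 + 3 = -2
  -5 + 9 = 4
  2 + 3 = 5
  2 + 9 = 11
  3 + 9 = 12
Collected distinct sums: {-3, -2, 4, 5, 11, 12}
|A +̂ A| = 6
(Reference bound: |A +̂ A| ≥ 2|A| - 3 for |A| ≥ 2, with |A| = 4 giving ≥ 5.)

|A +̂ A| = 6


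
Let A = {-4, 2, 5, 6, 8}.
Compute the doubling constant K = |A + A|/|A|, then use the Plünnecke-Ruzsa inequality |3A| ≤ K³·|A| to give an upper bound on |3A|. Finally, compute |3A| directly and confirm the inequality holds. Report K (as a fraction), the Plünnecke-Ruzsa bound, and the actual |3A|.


|A| = 5.
Step 1: Compute A + A by enumerating all 25 pairs.
A + A = {-8, -2, 1, 2, 4, 7, 8, 10, 11, 12, 13, 14, 16}, so |A + A| = 13.
Step 2: Doubling constant K = |A + A|/|A| = 13/5 = 13/5 ≈ 2.6000.
Step 3: Plünnecke-Ruzsa gives |3A| ≤ K³·|A| = (2.6000)³ · 5 ≈ 87.8800.
Step 4: Compute 3A = A + A + A directly by enumerating all triples (a,b,c) ∈ A³; |3A| = 24.
Step 5: Check 24 ≤ 87.8800? Yes ✓.

K = 13/5, Plünnecke-Ruzsa bound K³|A| ≈ 87.8800, |3A| = 24, inequality holds.


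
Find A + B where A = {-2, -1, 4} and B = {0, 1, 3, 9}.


A + B = {a + b : a ∈ A, b ∈ B}.
Enumerate all |A|·|B| = 3·4 = 12 pairs (a, b) and collect distinct sums.
a = -2: -2+0=-2, -2+1=-1, -2+3=1, -2+9=7
a = -1: -1+0=-1, -1+1=0, -1+3=2, -1+9=8
a = 4: 4+0=4, 4+1=5, 4+3=7, 4+9=13
Collecting distinct sums: A + B = {-2, -1, 0, 1, 2, 4, 5, 7, 8, 13}
|A + B| = 10

A + B = {-2, -1, 0, 1, 2, 4, 5, 7, 8, 13}


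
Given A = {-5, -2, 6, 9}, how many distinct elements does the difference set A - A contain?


A - A = {a - a' : a, a' ∈ A}; |A| = 4.
Bounds: 2|A|-1 ≤ |A - A| ≤ |A|² - |A| + 1, i.e. 7 ≤ |A - A| ≤ 13.
Note: 0 ∈ A - A always (from a - a). The set is symmetric: if d ∈ A - A then -d ∈ A - A.
Enumerate nonzero differences d = a - a' with a > a' (then include -d):
Positive differences: {3, 8, 11, 14}
Full difference set: {0} ∪ (positive diffs) ∪ (negative diffs).
|A - A| = 1 + 2·4 = 9 (matches direct enumeration: 9).

|A - A| = 9


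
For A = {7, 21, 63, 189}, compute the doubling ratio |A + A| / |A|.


|A| = 4.
Compute A + A by enumerating all 16 pairs.
A + A = {14, 28, 42, 70, 84, 126, 196, 210, 252, 378}, so |A + A| = 10.
K = |A + A| / |A| = 10/4 = 5/2 ≈ 2.5000.
Reference: AP of size 4 gives K = 7/4 ≈ 1.7500; a fully generic set of size 4 gives K ≈ 2.5000.

|A| = 4, |A + A| = 10, K = 10/4 = 5/2.


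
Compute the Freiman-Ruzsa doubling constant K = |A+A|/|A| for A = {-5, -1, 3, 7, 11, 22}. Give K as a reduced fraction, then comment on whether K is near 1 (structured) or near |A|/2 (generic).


|A| = 6.
Compute A + A by enumerating all 36 pairs.
A + A = {-10, -6, -2, 2, 6, 10, 14, 17, 18, 21, 22, 25, 29, 33, 44}, so |A + A| = 15.
K = |A + A| / |A| = 15/6 = 5/2 ≈ 2.5000.
Reference: AP of size 6 gives K = 11/6 ≈ 1.8333; a fully generic set of size 6 gives K ≈ 3.5000.

|A| = 6, |A + A| = 15, K = 15/6 = 5/2.


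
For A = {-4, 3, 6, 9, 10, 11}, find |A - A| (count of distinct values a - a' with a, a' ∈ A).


A - A = {a - a' : a, a' ∈ A}; |A| = 6.
Bounds: 2|A|-1 ≤ |A - A| ≤ |A|² - |A| + 1, i.e. 11 ≤ |A - A| ≤ 31.
Note: 0 ∈ A - A always (from a - a). The set is symmetric: if d ∈ A - A then -d ∈ A - A.
Enumerate nonzero differences d = a - a' with a > a' (then include -d):
Positive differences: {1, 2, 3, 4, 5, 6, 7, 8, 10, 13, 14, 15}
Full difference set: {0} ∪ (positive diffs) ∪ (negative diffs).
|A - A| = 1 + 2·12 = 25 (matches direct enumeration: 25).

|A - A| = 25


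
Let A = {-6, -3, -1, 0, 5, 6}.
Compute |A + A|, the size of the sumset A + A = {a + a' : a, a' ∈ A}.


A + A = {a + a' : a, a' ∈ A}; |A| = 6.
General bounds: 2|A| - 1 ≤ |A + A| ≤ |A|(|A|+1)/2, i.e. 11 ≤ |A + A| ≤ 21.
Lower bound 2|A|-1 is attained iff A is an arithmetic progression.
Enumerate sums a + a' for a ≤ a' (symmetric, so this suffices):
a = -6: -6+-6=-12, -6+-3=-9, -6+-1=-7, -6+0=-6, -6+5=-1, -6+6=0
a = -3: -3+-3=-6, -3+-1=-4, -3+0=-3, -3+5=2, -3+6=3
a = -1: -1+-1=-2, -1+0=-1, -1+5=4, -1+6=5
a = 0: 0+0=0, 0+5=5, 0+6=6
a = 5: 5+5=10, 5+6=11
a = 6: 6+6=12
Distinct sums: {-12, -9, -7, -6, -4, -3, -2, -1, 0, 2, 3, 4, 5, 6, 10, 11, 12}
|A + A| = 17

|A + A| = 17


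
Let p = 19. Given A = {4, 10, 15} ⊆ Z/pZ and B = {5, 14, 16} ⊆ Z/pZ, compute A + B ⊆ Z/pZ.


Work in Z/19Z: reduce every sum a + b modulo 19.
Enumerate all 9 pairs:
a = 4: 4+5=9, 4+14=18, 4+16=1
a = 10: 10+5=15, 10+14=5, 10+16=7
a = 15: 15+5=1, 15+14=10, 15+16=12
Distinct residues collected: {1, 5, 7, 9, 10, 12, 15, 18}
|A + B| = 8 (out of 19 total residues).

A + B = {1, 5, 7, 9, 10, 12, 15, 18}


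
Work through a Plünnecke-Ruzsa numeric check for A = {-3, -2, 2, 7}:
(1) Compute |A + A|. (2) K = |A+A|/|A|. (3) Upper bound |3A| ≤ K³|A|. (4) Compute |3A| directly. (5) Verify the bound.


|A| = 4.
Step 1: Compute A + A by enumerating all 16 pairs.
A + A = {-6, -5, -4, -1, 0, 4, 5, 9, 14}, so |A + A| = 9.
Step 2: Doubling constant K = |A + A|/|A| = 9/4 = 9/4 ≈ 2.2500.
Step 3: Plünnecke-Ruzsa gives |3A| ≤ K³·|A| = (2.2500)³ · 4 ≈ 45.5625.
Step 4: Compute 3A = A + A + A directly by enumerating all triples (a,b,c) ∈ A³; |3A| = 16.
Step 5: Check 16 ≤ 45.5625? Yes ✓.

K = 9/4, Plünnecke-Ruzsa bound K³|A| ≈ 45.5625, |3A| = 16, inequality holds.


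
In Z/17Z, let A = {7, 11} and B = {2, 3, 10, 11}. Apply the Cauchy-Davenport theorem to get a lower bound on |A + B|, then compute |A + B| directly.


Cauchy-Davenport: |A + B| ≥ min(p, |A| + |B| - 1) for A, B nonempty in Z/pZ.
|A| = 2, |B| = 4, p = 17.
CD lower bound = min(17, 2 + 4 - 1) = min(17, 5) = 5.
Compute A + B mod 17 directly:
a = 7: 7+2=9, 7+3=10, 7+10=0, 7+11=1
a = 11: 11+2=13, 11+3=14, 11+10=4, 11+11=5
A + B = {0, 1, 4, 5, 9, 10, 13, 14}, so |A + B| = 8.
Verify: 8 ≥ 5? Yes ✓.

CD lower bound = 5, actual |A + B| = 8.


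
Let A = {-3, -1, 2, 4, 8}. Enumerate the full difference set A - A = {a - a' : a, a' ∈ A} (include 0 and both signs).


A - A = {a - a' : a, a' ∈ A}.
Compute a - a' for each ordered pair (a, a'):
a = -3: -3--3=0, -3--1=-2, -3-2=-5, -3-4=-7, -3-8=-11
a = -1: -1--3=2, -1--1=0, -1-2=-3, -1-4=-5, -1-8=-9
a = 2: 2--3=5, 2--1=3, 2-2=0, 2-4=-2, 2-8=-6
a = 4: 4--3=7, 4--1=5, 4-2=2, 4-4=0, 4-8=-4
a = 8: 8--3=11, 8--1=9, 8-2=6, 8-4=4, 8-8=0
Collecting distinct values (and noting 0 appears from a-a):
A - A = {-11, -9, -7, -6, -5, -4, -3, -2, 0, 2, 3, 4, 5, 6, 7, 9, 11}
|A - A| = 17

A - A = {-11, -9, -7, -6, -5, -4, -3, -2, 0, 2, 3, 4, 5, 6, 7, 9, 11}


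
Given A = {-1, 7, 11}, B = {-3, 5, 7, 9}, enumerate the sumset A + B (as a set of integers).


A + B = {a + b : a ∈ A, b ∈ B}.
Enumerate all |A|·|B| = 3·4 = 12 pairs (a, b) and collect distinct sums.
a = -1: -1+-3=-4, -1+5=4, -1+7=6, -1+9=8
a = 7: 7+-3=4, 7+5=12, 7+7=14, 7+9=16
a = 11: 11+-3=8, 11+5=16, 11+7=18, 11+9=20
Collecting distinct sums: A + B = {-4, 4, 6, 8, 12, 14, 16, 18, 20}
|A + B| = 9

A + B = {-4, 4, 6, 8, 12, 14, 16, 18, 20}


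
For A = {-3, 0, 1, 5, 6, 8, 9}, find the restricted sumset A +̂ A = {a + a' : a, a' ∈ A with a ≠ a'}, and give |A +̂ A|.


Restricted sumset: A +̂ A = {a + a' : a ∈ A, a' ∈ A, a ≠ a'}.
Equivalently, take A + A and drop any sum 2a that is achievable ONLY as a + a for a ∈ A (i.e. sums representable only with equal summands).
Enumerate pairs (a, a') with a < a' (symmetric, so each unordered pair gives one sum; this covers all a ≠ a'):
  -3 + 0 = -3
  -3 + 1 = -2
  -3 + 5 = 2
  -3 + 6 = 3
  -3 + 8 = 5
  -3 + 9 = 6
  0 + 1 = 1
  0 + 5 = 5
  0 + 6 = 6
  0 + 8 = 8
  0 + 9 = 9
  1 + 5 = 6
  1 + 6 = 7
  1 + 8 = 9
  1 + 9 = 10
  5 + 6 = 11
  5 + 8 = 13
  5 + 9 = 14
  6 + 8 = 14
  6 + 9 = 15
  8 + 9 = 17
Collected distinct sums: {-3, -2, 1, 2, 3, 5, 6, 7, 8, 9, 10, 11, 13, 14, 15, 17}
|A +̂ A| = 16
(Reference bound: |A +̂ A| ≥ 2|A| - 3 for |A| ≥ 2, with |A| = 7 giving ≥ 11.)

|A +̂ A| = 16


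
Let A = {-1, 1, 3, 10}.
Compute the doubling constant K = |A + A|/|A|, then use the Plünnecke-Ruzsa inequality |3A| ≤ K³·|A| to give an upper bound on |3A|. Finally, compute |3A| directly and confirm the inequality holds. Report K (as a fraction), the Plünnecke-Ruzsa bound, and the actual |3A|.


|A| = 4.
Step 1: Compute A + A by enumerating all 16 pairs.
A + A = {-2, 0, 2, 4, 6, 9, 11, 13, 20}, so |A + A| = 9.
Step 2: Doubling constant K = |A + A|/|A| = 9/4 = 9/4 ≈ 2.2500.
Step 3: Plünnecke-Ruzsa gives |3A| ≤ K³·|A| = (2.2500)³ · 4 ≈ 45.5625.
Step 4: Compute 3A = A + A + A directly by enumerating all triples (a,b,c) ∈ A³; |3A| = 16.
Step 5: Check 16 ≤ 45.5625? Yes ✓.

K = 9/4, Plünnecke-Ruzsa bound K³|A| ≈ 45.5625, |3A| = 16, inequality holds.


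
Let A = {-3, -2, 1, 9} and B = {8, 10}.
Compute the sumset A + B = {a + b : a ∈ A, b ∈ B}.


A + B = {a + b : a ∈ A, b ∈ B}.
Enumerate all |A|·|B| = 4·2 = 8 pairs (a, b) and collect distinct sums.
a = -3: -3+8=5, -3+10=7
a = -2: -2+8=6, -2+10=8
a = 1: 1+8=9, 1+10=11
a = 9: 9+8=17, 9+10=19
Collecting distinct sums: A + B = {5, 6, 7, 8, 9, 11, 17, 19}
|A + B| = 8

A + B = {5, 6, 7, 8, 9, 11, 17, 19}


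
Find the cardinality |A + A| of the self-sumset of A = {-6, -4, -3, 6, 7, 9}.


A + A = {a + a' : a, a' ∈ A}; |A| = 6.
General bounds: 2|A| - 1 ≤ |A + A| ≤ |A|(|A|+1)/2, i.e. 11 ≤ |A + A| ≤ 21.
Lower bound 2|A|-1 is attained iff A is an arithmetic progression.
Enumerate sums a + a' for a ≤ a' (symmetric, so this suffices):
a = -6: -6+-6=-12, -6+-4=-10, -6+-3=-9, -6+6=0, -6+7=1, -6+9=3
a = -4: -4+-4=-8, -4+-3=-7, -4+6=2, -4+7=3, -4+9=5
a = -3: -3+-3=-6, -3+6=3, -3+7=4, -3+9=6
a = 6: 6+6=12, 6+7=13, 6+9=15
a = 7: 7+7=14, 7+9=16
a = 9: 9+9=18
Distinct sums: {-12, -10, -9, -8, -7, -6, 0, 1, 2, 3, 4, 5, 6, 12, 13, 14, 15, 16, 18}
|A + A| = 19

|A + A| = 19


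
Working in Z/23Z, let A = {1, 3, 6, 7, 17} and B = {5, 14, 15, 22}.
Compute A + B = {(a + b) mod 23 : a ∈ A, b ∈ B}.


Work in Z/23Z: reduce every sum a + b modulo 23.
Enumerate all 20 pairs:
a = 1: 1+5=6, 1+14=15, 1+15=16, 1+22=0
a = 3: 3+5=8, 3+14=17, 3+15=18, 3+22=2
a = 6: 6+5=11, 6+14=20, 6+15=21, 6+22=5
a = 7: 7+5=12, 7+14=21, 7+15=22, 7+22=6
a = 17: 17+5=22, 17+14=8, 17+15=9, 17+22=16
Distinct residues collected: {0, 2, 5, 6, 8, 9, 11, 12, 15, 16, 17, 18, 20, 21, 22}
|A + B| = 15 (out of 23 total residues).

A + B = {0, 2, 5, 6, 8, 9, 11, 12, 15, 16, 17, 18, 20, 21, 22}


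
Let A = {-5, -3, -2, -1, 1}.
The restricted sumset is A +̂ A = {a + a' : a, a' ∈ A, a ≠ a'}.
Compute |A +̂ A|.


Restricted sumset: A +̂ A = {a + a' : a ∈ A, a' ∈ A, a ≠ a'}.
Equivalently, take A + A and drop any sum 2a that is achievable ONLY as a + a for a ∈ A (i.e. sums representable only with equal summands).
Enumerate pairs (a, a') with a < a' (symmetric, so each unordered pair gives one sum; this covers all a ≠ a'):
  -5 + -3 = -8
  -5 + -2 = -7
  -5 + -1 = -6
  -5 + 1 = -4
  -3 + -2 = -5
  -3 + -1 = -4
  -3 + 1 = -2
  -2 + -1 = -3
  -2 + 1 = -1
  -1 + 1 = 0
Collected distinct sums: {-8, -7, -6, -5, -4, -3, -2, -1, 0}
|A +̂ A| = 9
(Reference bound: |A +̂ A| ≥ 2|A| - 3 for |A| ≥ 2, with |A| = 5 giving ≥ 7.)

|A +̂ A| = 9


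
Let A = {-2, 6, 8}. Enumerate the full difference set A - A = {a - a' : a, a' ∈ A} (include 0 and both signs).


A - A = {a - a' : a, a' ∈ A}.
Compute a - a' for each ordered pair (a, a'):
a = -2: -2--2=0, -2-6=-8, -2-8=-10
a = 6: 6--2=8, 6-6=0, 6-8=-2
a = 8: 8--2=10, 8-6=2, 8-8=0
Collecting distinct values (and noting 0 appears from a-a):
A - A = {-10, -8, -2, 0, 2, 8, 10}
|A - A| = 7

A - A = {-10, -8, -2, 0, 2, 8, 10}


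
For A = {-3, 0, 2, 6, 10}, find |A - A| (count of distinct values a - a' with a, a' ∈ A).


A - A = {a - a' : a, a' ∈ A}; |A| = 5.
Bounds: 2|A|-1 ≤ |A - A| ≤ |A|² - |A| + 1, i.e. 9 ≤ |A - A| ≤ 21.
Note: 0 ∈ A - A always (from a - a). The set is symmetric: if d ∈ A - A then -d ∈ A - A.
Enumerate nonzero differences d = a - a' with a > a' (then include -d):
Positive differences: {2, 3, 4, 5, 6, 8, 9, 10, 13}
Full difference set: {0} ∪ (positive diffs) ∪ (negative diffs).
|A - A| = 1 + 2·9 = 19 (matches direct enumeration: 19).

|A - A| = 19


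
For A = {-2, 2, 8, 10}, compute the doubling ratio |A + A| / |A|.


|A| = 4.
Compute A + A by enumerating all 16 pairs.
A + A = {-4, 0, 4, 6, 8, 10, 12, 16, 18, 20}, so |A + A| = 10.
K = |A + A| / |A| = 10/4 = 5/2 ≈ 2.5000.
Reference: AP of size 4 gives K = 7/4 ≈ 1.7500; a fully generic set of size 4 gives K ≈ 2.5000.

|A| = 4, |A + A| = 10, K = 10/4 = 5/2.


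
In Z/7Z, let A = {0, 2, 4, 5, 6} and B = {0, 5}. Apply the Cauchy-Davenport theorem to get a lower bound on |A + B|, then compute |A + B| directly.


Cauchy-Davenport: |A + B| ≥ min(p, |A| + |B| - 1) for A, B nonempty in Z/pZ.
|A| = 5, |B| = 2, p = 7.
CD lower bound = min(7, 5 + 2 - 1) = min(7, 6) = 6.
Compute A + B mod 7 directly:
a = 0: 0+0=0, 0+5=5
a = 2: 2+0=2, 2+5=0
a = 4: 4+0=4, 4+5=2
a = 5: 5+0=5, 5+5=3
a = 6: 6+0=6, 6+5=4
A + B = {0, 2, 3, 4, 5, 6}, so |A + B| = 6.
Verify: 6 ≥ 6? Yes ✓.

CD lower bound = 6, actual |A + B| = 6.


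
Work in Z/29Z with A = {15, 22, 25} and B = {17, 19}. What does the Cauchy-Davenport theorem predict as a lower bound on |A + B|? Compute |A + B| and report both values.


Cauchy-Davenport: |A + B| ≥ min(p, |A| + |B| - 1) for A, B nonempty in Z/pZ.
|A| = 3, |B| = 2, p = 29.
CD lower bound = min(29, 3 + 2 - 1) = min(29, 4) = 4.
Compute A + B mod 29 directly:
a = 15: 15+17=3, 15+19=5
a = 22: 22+17=10, 22+19=12
a = 25: 25+17=13, 25+19=15
A + B = {3, 5, 10, 12, 13, 15}, so |A + B| = 6.
Verify: 6 ≥ 4? Yes ✓.

CD lower bound = 4, actual |A + B| = 6.


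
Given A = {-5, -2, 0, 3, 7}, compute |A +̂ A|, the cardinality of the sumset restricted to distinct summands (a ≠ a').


Restricted sumset: A +̂ A = {a + a' : a ∈ A, a' ∈ A, a ≠ a'}.
Equivalently, take A + A and drop any sum 2a that is achievable ONLY as a + a for a ∈ A (i.e. sums representable only with equal summands).
Enumerate pairs (a, a') with a < a' (symmetric, so each unordered pair gives one sum; this covers all a ≠ a'):
  -5 + -2 = -7
  -5 + 0 = -5
  -5 + 3 = -2
  -5 + 7 = 2
  -2 + 0 = -2
  -2 + 3 = 1
  -2 + 7 = 5
  0 + 3 = 3
  0 + 7 = 7
  3 + 7 = 10
Collected distinct sums: {-7, -5, -2, 1, 2, 3, 5, 7, 10}
|A +̂ A| = 9
(Reference bound: |A +̂ A| ≥ 2|A| - 3 for |A| ≥ 2, with |A| = 5 giving ≥ 7.)

|A +̂ A| = 9


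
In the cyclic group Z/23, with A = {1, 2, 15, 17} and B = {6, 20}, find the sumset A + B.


Work in Z/23Z: reduce every sum a + b modulo 23.
Enumerate all 8 pairs:
a = 1: 1+6=7, 1+20=21
a = 2: 2+6=8, 2+20=22
a = 15: 15+6=21, 15+20=12
a = 17: 17+6=0, 17+20=14
Distinct residues collected: {0, 7, 8, 12, 14, 21, 22}
|A + B| = 7 (out of 23 total residues).

A + B = {0, 7, 8, 12, 14, 21, 22}


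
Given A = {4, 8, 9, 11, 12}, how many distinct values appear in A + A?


A + A = {a + a' : a, a' ∈ A}; |A| = 5.
General bounds: 2|A| - 1 ≤ |A + A| ≤ |A|(|A|+1)/2, i.e. 9 ≤ |A + A| ≤ 15.
Lower bound 2|A|-1 is attained iff A is an arithmetic progression.
Enumerate sums a + a' for a ≤ a' (symmetric, so this suffices):
a = 4: 4+4=8, 4+8=12, 4+9=13, 4+11=15, 4+12=16
a = 8: 8+8=16, 8+9=17, 8+11=19, 8+12=20
a = 9: 9+9=18, 9+11=20, 9+12=21
a = 11: 11+11=22, 11+12=23
a = 12: 12+12=24
Distinct sums: {8, 12, 13, 15, 16, 17, 18, 19, 20, 21, 22, 23, 24}
|A + A| = 13

|A + A| = 13


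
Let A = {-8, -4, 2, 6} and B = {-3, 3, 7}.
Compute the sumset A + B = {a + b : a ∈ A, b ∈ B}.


A + B = {a + b : a ∈ A, b ∈ B}.
Enumerate all |A|·|B| = 4·3 = 12 pairs (a, b) and collect distinct sums.
a = -8: -8+-3=-11, -8+3=-5, -8+7=-1
a = -4: -4+-3=-7, -4+3=-1, -4+7=3
a = 2: 2+-3=-1, 2+3=5, 2+7=9
a = 6: 6+-3=3, 6+3=9, 6+7=13
Collecting distinct sums: A + B = {-11, -7, -5, -1, 3, 5, 9, 13}
|A + B| = 8

A + B = {-11, -7, -5, -1, 3, 5, 9, 13}


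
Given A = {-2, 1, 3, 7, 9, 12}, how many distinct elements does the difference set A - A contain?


A - A = {a - a' : a, a' ∈ A}; |A| = 6.
Bounds: 2|A|-1 ≤ |A - A| ≤ |A|² - |A| + 1, i.e. 11 ≤ |A - A| ≤ 31.
Note: 0 ∈ A - A always (from a - a). The set is symmetric: if d ∈ A - A then -d ∈ A - A.
Enumerate nonzero differences d = a - a' with a > a' (then include -d):
Positive differences: {2, 3, 4, 5, 6, 8, 9, 11, 14}
Full difference set: {0} ∪ (positive diffs) ∪ (negative diffs).
|A - A| = 1 + 2·9 = 19 (matches direct enumeration: 19).

|A - A| = 19


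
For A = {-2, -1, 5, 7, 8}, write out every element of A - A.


A - A = {a - a' : a, a' ∈ A}.
Compute a - a' for each ordered pair (a, a'):
a = -2: -2--2=0, -2--1=-1, -2-5=-7, -2-7=-9, -2-8=-10
a = -1: -1--2=1, -1--1=0, -1-5=-6, -1-7=-8, -1-8=-9
a = 5: 5--2=7, 5--1=6, 5-5=0, 5-7=-2, 5-8=-3
a = 7: 7--2=9, 7--1=8, 7-5=2, 7-7=0, 7-8=-1
a = 8: 8--2=10, 8--1=9, 8-5=3, 8-7=1, 8-8=0
Collecting distinct values (and noting 0 appears from a-a):
A - A = {-10, -9, -8, -7, -6, -3, -2, -1, 0, 1, 2, 3, 6, 7, 8, 9, 10}
|A - A| = 17

A - A = {-10, -9, -8, -7, -6, -3, -2, -1, 0, 1, 2, 3, 6, 7, 8, 9, 10}


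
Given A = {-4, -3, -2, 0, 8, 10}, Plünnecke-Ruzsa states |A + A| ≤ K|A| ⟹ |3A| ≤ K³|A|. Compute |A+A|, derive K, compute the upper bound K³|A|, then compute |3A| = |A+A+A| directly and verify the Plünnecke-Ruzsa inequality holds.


|A| = 6.
Step 1: Compute A + A by enumerating all 36 pairs.
A + A = {-8, -7, -6, -5, -4, -3, -2, 0, 4, 5, 6, 7, 8, 10, 16, 18, 20}, so |A + A| = 17.
Step 2: Doubling constant K = |A + A|/|A| = 17/6 = 17/6 ≈ 2.8333.
Step 3: Plünnecke-Ruzsa gives |3A| ≤ K³·|A| = (2.8333)³ · 6 ≈ 136.4722.
Step 4: Compute 3A = A + A + A directly by enumerating all triples (a,b,c) ∈ A³; |3A| = 33.
Step 5: Check 33 ≤ 136.4722? Yes ✓.

K = 17/6, Plünnecke-Ruzsa bound K³|A| ≈ 136.4722, |3A| = 33, inequality holds.


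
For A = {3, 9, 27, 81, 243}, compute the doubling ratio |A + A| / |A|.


|A| = 5.
Compute A + A by enumerating all 25 pairs.
A + A = {6, 12, 18, 30, 36, 54, 84, 90, 108, 162, 246, 252, 270, 324, 486}, so |A + A| = 15.
K = |A + A| / |A| = 15/5 = 3/1 ≈ 3.0000.
Reference: AP of size 5 gives K = 9/5 ≈ 1.8000; a fully generic set of size 5 gives K ≈ 3.0000.

|A| = 5, |A + A| = 15, K = 15/5 = 3/1.


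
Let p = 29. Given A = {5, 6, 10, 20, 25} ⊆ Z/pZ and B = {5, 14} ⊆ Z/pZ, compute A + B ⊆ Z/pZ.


Work in Z/29Z: reduce every sum a + b modulo 29.
Enumerate all 10 pairs:
a = 5: 5+5=10, 5+14=19
a = 6: 6+5=11, 6+14=20
a = 10: 10+5=15, 10+14=24
a = 20: 20+5=25, 20+14=5
a = 25: 25+5=1, 25+14=10
Distinct residues collected: {1, 5, 10, 11, 15, 19, 20, 24, 25}
|A + B| = 9 (out of 29 total residues).

A + B = {1, 5, 10, 11, 15, 19, 20, 24, 25}


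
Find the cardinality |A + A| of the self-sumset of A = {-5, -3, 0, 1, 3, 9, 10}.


A + A = {a + a' : a, a' ∈ A}; |A| = 7.
General bounds: 2|A| - 1 ≤ |A + A| ≤ |A|(|A|+1)/2, i.e. 13 ≤ |A + A| ≤ 28.
Lower bound 2|A|-1 is attained iff A is an arithmetic progression.
Enumerate sums a + a' for a ≤ a' (symmetric, so this suffices):
a = -5: -5+-5=-10, -5+-3=-8, -5+0=-5, -5+1=-4, -5+3=-2, -5+9=4, -5+10=5
a = -3: -3+-3=-6, -3+0=-3, -3+1=-2, -3+3=0, -3+9=6, -3+10=7
a = 0: 0+0=0, 0+1=1, 0+3=3, 0+9=9, 0+10=10
a = 1: 1+1=2, 1+3=4, 1+9=10, 1+10=11
a = 3: 3+3=6, 3+9=12, 3+10=13
a = 9: 9+9=18, 9+10=19
a = 10: 10+10=20
Distinct sums: {-10, -8, -6, -5, -4, -3, -2, 0, 1, 2, 3, 4, 5, 6, 7, 9, 10, 11, 12, 13, 18, 19, 20}
|A + A| = 23

|A + A| = 23


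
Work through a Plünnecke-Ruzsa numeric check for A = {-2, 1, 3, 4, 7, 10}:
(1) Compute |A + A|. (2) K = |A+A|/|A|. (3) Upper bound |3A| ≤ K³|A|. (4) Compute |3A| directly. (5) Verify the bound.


|A| = 6.
Step 1: Compute A + A by enumerating all 36 pairs.
A + A = {-4, -1, 1, 2, 4, 5, 6, 7, 8, 10, 11, 13, 14, 17, 20}, so |A + A| = 15.
Step 2: Doubling constant K = |A + A|/|A| = 15/6 = 15/6 ≈ 2.5000.
Step 3: Plünnecke-Ruzsa gives |3A| ≤ K³·|A| = (2.5000)³ · 6 ≈ 93.7500.
Step 4: Compute 3A = A + A + A directly by enumerating all triples (a,b,c) ∈ A³; |3A| = 27.
Step 5: Check 27 ≤ 93.7500? Yes ✓.

K = 15/6, Plünnecke-Ruzsa bound K³|A| ≈ 93.7500, |3A| = 27, inequality holds.


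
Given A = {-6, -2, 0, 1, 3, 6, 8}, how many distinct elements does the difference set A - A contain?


A - A = {a - a' : a, a' ∈ A}; |A| = 7.
Bounds: 2|A|-1 ≤ |A - A| ≤ |A|² - |A| + 1, i.e. 13 ≤ |A - A| ≤ 43.
Note: 0 ∈ A - A always (from a - a). The set is symmetric: if d ∈ A - A then -d ∈ A - A.
Enumerate nonzero differences d = a - a' with a > a' (then include -d):
Positive differences: {1, 2, 3, 4, 5, 6, 7, 8, 9, 10, 12, 14}
Full difference set: {0} ∪ (positive diffs) ∪ (negative diffs).
|A - A| = 1 + 2·12 = 25 (matches direct enumeration: 25).

|A - A| = 25


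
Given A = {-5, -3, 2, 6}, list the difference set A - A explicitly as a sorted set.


A - A = {a - a' : a, a' ∈ A}.
Compute a - a' for each ordered pair (a, a'):
a = -5: -5--5=0, -5--3=-2, -5-2=-7, -5-6=-11
a = -3: -3--5=2, -3--3=0, -3-2=-5, -3-6=-9
a = 2: 2--5=7, 2--3=5, 2-2=0, 2-6=-4
a = 6: 6--5=11, 6--3=9, 6-2=4, 6-6=0
Collecting distinct values (and noting 0 appears from a-a):
A - A = {-11, -9, -7, -5, -4, -2, 0, 2, 4, 5, 7, 9, 11}
|A - A| = 13

A - A = {-11, -9, -7, -5, -4, -2, 0, 2, 4, 5, 7, 9, 11}


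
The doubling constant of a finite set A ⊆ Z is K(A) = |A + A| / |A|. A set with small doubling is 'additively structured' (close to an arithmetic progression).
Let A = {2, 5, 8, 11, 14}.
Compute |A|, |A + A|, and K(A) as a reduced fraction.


|A| = 5.
Compute A + A by enumerating all 25 pairs.
A + A = {4, 7, 10, 13, 16, 19, 22, 25, 28}, so |A + A| = 9.
K = |A + A| / |A| = 9/5 (already in lowest terms) ≈ 1.8000.
Reference: AP of size 5 gives K = 9/5 ≈ 1.8000; a fully generic set of size 5 gives K ≈ 3.0000.

|A| = 5, |A + A| = 9, K = 9/5.


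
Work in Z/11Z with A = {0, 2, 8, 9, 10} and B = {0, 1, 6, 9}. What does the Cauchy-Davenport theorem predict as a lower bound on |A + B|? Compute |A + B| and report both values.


Cauchy-Davenport: |A + B| ≥ min(p, |A| + |B| - 1) for A, B nonempty in Z/pZ.
|A| = 5, |B| = 4, p = 11.
CD lower bound = min(11, 5 + 4 - 1) = min(11, 8) = 8.
Compute A + B mod 11 directly:
a = 0: 0+0=0, 0+1=1, 0+6=6, 0+9=9
a = 2: 2+0=2, 2+1=3, 2+6=8, 2+9=0
a = 8: 8+0=8, 8+1=9, 8+6=3, 8+9=6
a = 9: 9+0=9, 9+1=10, 9+6=4, 9+9=7
a = 10: 10+0=10, 10+1=0, 10+6=5, 10+9=8
A + B = {0, 1, 2, 3, 4, 5, 6, 7, 8, 9, 10}, so |A + B| = 11.
Verify: 11 ≥ 8? Yes ✓.

CD lower bound = 8, actual |A + B| = 11.


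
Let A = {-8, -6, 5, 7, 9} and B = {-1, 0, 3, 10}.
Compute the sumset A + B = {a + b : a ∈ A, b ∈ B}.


A + B = {a + b : a ∈ A, b ∈ B}.
Enumerate all |A|·|B| = 5·4 = 20 pairs (a, b) and collect distinct sums.
a = -8: -8+-1=-9, -8+0=-8, -8+3=-5, -8+10=2
a = -6: -6+-1=-7, -6+0=-6, -6+3=-3, -6+10=4
a = 5: 5+-1=4, 5+0=5, 5+3=8, 5+10=15
a = 7: 7+-1=6, 7+0=7, 7+3=10, 7+10=17
a = 9: 9+-1=8, 9+0=9, 9+3=12, 9+10=19
Collecting distinct sums: A + B = {-9, -8, -7, -6, -5, -3, 2, 4, 5, 6, 7, 8, 9, 10, 12, 15, 17, 19}
|A + B| = 18

A + B = {-9, -8, -7, -6, -5, -3, 2, 4, 5, 6, 7, 8, 9, 10, 12, 15, 17, 19}


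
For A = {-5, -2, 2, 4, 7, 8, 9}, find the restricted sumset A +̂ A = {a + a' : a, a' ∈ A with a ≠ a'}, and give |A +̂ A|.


Restricted sumset: A +̂ A = {a + a' : a ∈ A, a' ∈ A, a ≠ a'}.
Equivalently, take A + A and drop any sum 2a that is achievable ONLY as a + a for a ∈ A (i.e. sums representable only with equal summands).
Enumerate pairs (a, a') with a < a' (symmetric, so each unordered pair gives one sum; this covers all a ≠ a'):
  -5 + -2 = -7
  -5 + 2 = -3
  -5 + 4 = -1
  -5 + 7 = 2
  -5 + 8 = 3
  -5 + 9 = 4
  -2 + 2 = 0
  -2 + 4 = 2
  -2 + 7 = 5
  -2 + 8 = 6
  -2 + 9 = 7
  2 + 4 = 6
  2 + 7 = 9
  2 + 8 = 10
  2 + 9 = 11
  4 + 7 = 11
  4 + 8 = 12
  4 + 9 = 13
  7 + 8 = 15
  7 + 9 = 16
  8 + 9 = 17
Collected distinct sums: {-7, -3, -1, 0, 2, 3, 4, 5, 6, 7, 9, 10, 11, 12, 13, 15, 16, 17}
|A +̂ A| = 18
(Reference bound: |A +̂ A| ≥ 2|A| - 3 for |A| ≥ 2, with |A| = 7 giving ≥ 11.)

|A +̂ A| = 18


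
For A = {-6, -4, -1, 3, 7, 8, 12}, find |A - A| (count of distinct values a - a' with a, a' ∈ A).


A - A = {a - a' : a, a' ∈ A}; |A| = 7.
Bounds: 2|A|-1 ≤ |A - A| ≤ |A|² - |A| + 1, i.e. 13 ≤ |A - A| ≤ 43.
Note: 0 ∈ A - A always (from a - a). The set is symmetric: if d ∈ A - A then -d ∈ A - A.
Enumerate nonzero differences d = a - a' with a > a' (then include -d):
Positive differences: {1, 2, 3, 4, 5, 7, 8, 9, 11, 12, 13, 14, 16, 18}
Full difference set: {0} ∪ (positive diffs) ∪ (negative diffs).
|A - A| = 1 + 2·14 = 29 (matches direct enumeration: 29).

|A - A| = 29


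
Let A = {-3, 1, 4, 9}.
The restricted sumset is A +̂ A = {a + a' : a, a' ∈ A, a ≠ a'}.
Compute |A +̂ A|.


Restricted sumset: A +̂ A = {a + a' : a ∈ A, a' ∈ A, a ≠ a'}.
Equivalently, take A + A and drop any sum 2a that is achievable ONLY as a + a for a ∈ A (i.e. sums representable only with equal summands).
Enumerate pairs (a, a') with a < a' (symmetric, so each unordered pair gives one sum; this covers all a ≠ a'):
  -3 + 1 = -2
  -3 + 4 = 1
  -3 + 9 = 6
  1 + 4 = 5
  1 + 9 = 10
  4 + 9 = 13
Collected distinct sums: {-2, 1, 5, 6, 10, 13}
|A +̂ A| = 6
(Reference bound: |A +̂ A| ≥ 2|A| - 3 for |A| ≥ 2, with |A| = 4 giving ≥ 5.)

|A +̂ A| = 6


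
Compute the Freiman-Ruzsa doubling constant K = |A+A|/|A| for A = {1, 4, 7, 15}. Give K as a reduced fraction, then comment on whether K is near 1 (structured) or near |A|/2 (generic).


|A| = 4.
Compute A + A by enumerating all 16 pairs.
A + A = {2, 5, 8, 11, 14, 16, 19, 22, 30}, so |A + A| = 9.
K = |A + A| / |A| = 9/4 (already in lowest terms) ≈ 2.2500.
Reference: AP of size 4 gives K = 7/4 ≈ 1.7500; a fully generic set of size 4 gives K ≈ 2.5000.

|A| = 4, |A + A| = 9, K = 9/4.


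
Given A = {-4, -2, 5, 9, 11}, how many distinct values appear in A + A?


A + A = {a + a' : a, a' ∈ A}; |A| = 5.
General bounds: 2|A| - 1 ≤ |A + A| ≤ |A|(|A|+1)/2, i.e. 9 ≤ |A + A| ≤ 15.
Lower bound 2|A|-1 is attained iff A is an arithmetic progression.
Enumerate sums a + a' for a ≤ a' (symmetric, so this suffices):
a = -4: -4+-4=-8, -4+-2=-6, -4+5=1, -4+9=5, -4+11=7
a = -2: -2+-2=-4, -2+5=3, -2+9=7, -2+11=9
a = 5: 5+5=10, 5+9=14, 5+11=16
a = 9: 9+9=18, 9+11=20
a = 11: 11+11=22
Distinct sums: {-8, -6, -4, 1, 3, 5, 7, 9, 10, 14, 16, 18, 20, 22}
|A + A| = 14

|A + A| = 14


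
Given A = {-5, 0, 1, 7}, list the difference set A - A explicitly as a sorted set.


A - A = {a - a' : a, a' ∈ A}.
Compute a - a' for each ordered pair (a, a'):
a = -5: -5--5=0, -5-0=-5, -5-1=-6, -5-7=-12
a = 0: 0--5=5, 0-0=0, 0-1=-1, 0-7=-7
a = 1: 1--5=6, 1-0=1, 1-1=0, 1-7=-6
a = 7: 7--5=12, 7-0=7, 7-1=6, 7-7=0
Collecting distinct values (and noting 0 appears from a-a):
A - A = {-12, -7, -6, -5, -1, 0, 1, 5, 6, 7, 12}
|A - A| = 11

A - A = {-12, -7, -6, -5, -1, 0, 1, 5, 6, 7, 12}


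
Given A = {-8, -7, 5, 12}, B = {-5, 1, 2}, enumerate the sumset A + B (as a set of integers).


A + B = {a + b : a ∈ A, b ∈ B}.
Enumerate all |A|·|B| = 4·3 = 12 pairs (a, b) and collect distinct sums.
a = -8: -8+-5=-13, -8+1=-7, -8+2=-6
a = -7: -7+-5=-12, -7+1=-6, -7+2=-5
a = 5: 5+-5=0, 5+1=6, 5+2=7
a = 12: 12+-5=7, 12+1=13, 12+2=14
Collecting distinct sums: A + B = {-13, -12, -7, -6, -5, 0, 6, 7, 13, 14}
|A + B| = 10

A + B = {-13, -12, -7, -6, -5, 0, 6, 7, 13, 14}


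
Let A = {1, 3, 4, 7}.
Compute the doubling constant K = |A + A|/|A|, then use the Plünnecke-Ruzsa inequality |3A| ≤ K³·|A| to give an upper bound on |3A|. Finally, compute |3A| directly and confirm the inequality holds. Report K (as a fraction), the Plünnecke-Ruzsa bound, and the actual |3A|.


|A| = 4.
Step 1: Compute A + A by enumerating all 16 pairs.
A + A = {2, 4, 5, 6, 7, 8, 10, 11, 14}, so |A + A| = 9.
Step 2: Doubling constant K = |A + A|/|A| = 9/4 = 9/4 ≈ 2.2500.
Step 3: Plünnecke-Ruzsa gives |3A| ≤ K³·|A| = (2.2500)³ · 4 ≈ 45.5625.
Step 4: Compute 3A = A + A + A directly by enumerating all triples (a,b,c) ∈ A³; |3A| = 15.
Step 5: Check 15 ≤ 45.5625? Yes ✓.

K = 9/4, Plünnecke-Ruzsa bound K³|A| ≈ 45.5625, |3A| = 15, inequality holds.


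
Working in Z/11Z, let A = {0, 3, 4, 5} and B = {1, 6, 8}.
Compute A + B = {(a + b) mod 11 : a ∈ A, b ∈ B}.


Work in Z/11Z: reduce every sum a + b modulo 11.
Enumerate all 12 pairs:
a = 0: 0+1=1, 0+6=6, 0+8=8
a = 3: 3+1=4, 3+6=9, 3+8=0
a = 4: 4+1=5, 4+6=10, 4+8=1
a = 5: 5+1=6, 5+6=0, 5+8=2
Distinct residues collected: {0, 1, 2, 4, 5, 6, 8, 9, 10}
|A + B| = 9 (out of 11 total residues).

A + B = {0, 1, 2, 4, 5, 6, 8, 9, 10}


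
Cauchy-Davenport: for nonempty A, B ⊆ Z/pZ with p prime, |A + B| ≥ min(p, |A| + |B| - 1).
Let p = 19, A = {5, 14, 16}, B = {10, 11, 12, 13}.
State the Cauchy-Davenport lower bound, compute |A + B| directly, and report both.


Cauchy-Davenport: |A + B| ≥ min(p, |A| + |B| - 1) for A, B nonempty in Z/pZ.
|A| = 3, |B| = 4, p = 19.
CD lower bound = min(19, 3 + 4 - 1) = min(19, 6) = 6.
Compute A + B mod 19 directly:
a = 5: 5+10=15, 5+11=16, 5+12=17, 5+13=18
a = 14: 14+10=5, 14+11=6, 14+12=7, 14+13=8
a = 16: 16+10=7, 16+11=8, 16+12=9, 16+13=10
A + B = {5, 6, 7, 8, 9, 10, 15, 16, 17, 18}, so |A + B| = 10.
Verify: 10 ≥ 6? Yes ✓.

CD lower bound = 6, actual |A + B| = 10.


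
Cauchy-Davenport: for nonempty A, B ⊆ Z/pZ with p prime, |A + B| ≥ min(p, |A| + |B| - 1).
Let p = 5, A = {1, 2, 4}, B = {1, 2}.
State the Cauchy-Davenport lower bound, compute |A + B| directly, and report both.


Cauchy-Davenport: |A + B| ≥ min(p, |A| + |B| - 1) for A, B nonempty in Z/pZ.
|A| = 3, |B| = 2, p = 5.
CD lower bound = min(5, 3 + 2 - 1) = min(5, 4) = 4.
Compute A + B mod 5 directly:
a = 1: 1+1=2, 1+2=3
a = 2: 2+1=3, 2+2=4
a = 4: 4+1=0, 4+2=1
A + B = {0, 1, 2, 3, 4}, so |A + B| = 5.
Verify: 5 ≥ 4? Yes ✓.

CD lower bound = 4, actual |A + B| = 5.


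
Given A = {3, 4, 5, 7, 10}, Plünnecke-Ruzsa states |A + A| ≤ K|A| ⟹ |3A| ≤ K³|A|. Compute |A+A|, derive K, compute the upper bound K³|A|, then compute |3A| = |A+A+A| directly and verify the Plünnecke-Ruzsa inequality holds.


|A| = 5.
Step 1: Compute A + A by enumerating all 25 pairs.
A + A = {6, 7, 8, 9, 10, 11, 12, 13, 14, 15, 17, 20}, so |A + A| = 12.
Step 2: Doubling constant K = |A + A|/|A| = 12/5 = 12/5 ≈ 2.4000.
Step 3: Plünnecke-Ruzsa gives |3A| ≤ K³·|A| = (2.4000)³ · 5 ≈ 69.1200.
Step 4: Compute 3A = A + A + A directly by enumerating all triples (a,b,c) ∈ A³; |3A| = 19.
Step 5: Check 19 ≤ 69.1200? Yes ✓.

K = 12/5, Plünnecke-Ruzsa bound K³|A| ≈ 69.1200, |3A| = 19, inequality holds.


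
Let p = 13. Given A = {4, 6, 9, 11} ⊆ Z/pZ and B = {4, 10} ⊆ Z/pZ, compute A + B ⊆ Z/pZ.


Work in Z/13Z: reduce every sum a + b modulo 13.
Enumerate all 8 pairs:
a = 4: 4+4=8, 4+10=1
a = 6: 6+4=10, 6+10=3
a = 9: 9+4=0, 9+10=6
a = 11: 11+4=2, 11+10=8
Distinct residues collected: {0, 1, 2, 3, 6, 8, 10}
|A + B| = 7 (out of 13 total residues).

A + B = {0, 1, 2, 3, 6, 8, 10}


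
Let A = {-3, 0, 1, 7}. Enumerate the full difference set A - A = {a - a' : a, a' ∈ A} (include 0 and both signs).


A - A = {a - a' : a, a' ∈ A}.
Compute a - a' for each ordered pair (a, a'):
a = -3: -3--3=0, -3-0=-3, -3-1=-4, -3-7=-10
a = 0: 0--3=3, 0-0=0, 0-1=-1, 0-7=-7
a = 1: 1--3=4, 1-0=1, 1-1=0, 1-7=-6
a = 7: 7--3=10, 7-0=7, 7-1=6, 7-7=0
Collecting distinct values (and noting 0 appears from a-a):
A - A = {-10, -7, -6, -4, -3, -1, 0, 1, 3, 4, 6, 7, 10}
|A - A| = 13

A - A = {-10, -7, -6, -4, -3, -1, 0, 1, 3, 4, 6, 7, 10}


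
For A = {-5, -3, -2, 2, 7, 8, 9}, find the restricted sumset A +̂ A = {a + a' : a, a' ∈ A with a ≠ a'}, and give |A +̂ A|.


Restricted sumset: A +̂ A = {a + a' : a ∈ A, a' ∈ A, a ≠ a'}.
Equivalently, take A + A and drop any sum 2a that is achievable ONLY as a + a for a ∈ A (i.e. sums representable only with equal summands).
Enumerate pairs (a, a') with a < a' (symmetric, so each unordered pair gives one sum; this covers all a ≠ a'):
  -5 + -3 = -8
  -5 + -2 = -7
  -5 + 2 = -3
  -5 + 7 = 2
  -5 + 8 = 3
  -5 + 9 = 4
  -3 + -2 = -5
  -3 + 2 = -1
  -3 + 7 = 4
  -3 + 8 = 5
  -3 + 9 = 6
  -2 + 2 = 0
  -2 + 7 = 5
  -2 + 8 = 6
  -2 + 9 = 7
  2 + 7 = 9
  2 + 8 = 10
  2 + 9 = 11
  7 + 8 = 15
  7 + 9 = 16
  8 + 9 = 17
Collected distinct sums: {-8, -7, -5, -3, -1, 0, 2, 3, 4, 5, 6, 7, 9, 10, 11, 15, 16, 17}
|A +̂ A| = 18
(Reference bound: |A +̂ A| ≥ 2|A| - 3 for |A| ≥ 2, with |A| = 7 giving ≥ 11.)

|A +̂ A| = 18


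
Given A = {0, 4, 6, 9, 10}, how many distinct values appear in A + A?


A + A = {a + a' : a, a' ∈ A}; |A| = 5.
General bounds: 2|A| - 1 ≤ |A + A| ≤ |A|(|A|+1)/2, i.e. 9 ≤ |A + A| ≤ 15.
Lower bound 2|A|-1 is attained iff A is an arithmetic progression.
Enumerate sums a + a' for a ≤ a' (symmetric, so this suffices):
a = 0: 0+0=0, 0+4=4, 0+6=6, 0+9=9, 0+10=10
a = 4: 4+4=8, 4+6=10, 4+9=13, 4+10=14
a = 6: 6+6=12, 6+9=15, 6+10=16
a = 9: 9+9=18, 9+10=19
a = 10: 10+10=20
Distinct sums: {0, 4, 6, 8, 9, 10, 12, 13, 14, 15, 16, 18, 19, 20}
|A + A| = 14

|A + A| = 14


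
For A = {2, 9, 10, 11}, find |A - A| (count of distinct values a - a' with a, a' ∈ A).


A - A = {a - a' : a, a' ∈ A}; |A| = 4.
Bounds: 2|A|-1 ≤ |A - A| ≤ |A|² - |A| + 1, i.e. 7 ≤ |A - A| ≤ 13.
Note: 0 ∈ A - A always (from a - a). The set is symmetric: if d ∈ A - A then -d ∈ A - A.
Enumerate nonzero differences d = a - a' with a > a' (then include -d):
Positive differences: {1, 2, 7, 8, 9}
Full difference set: {0} ∪ (positive diffs) ∪ (negative diffs).
|A - A| = 1 + 2·5 = 11 (matches direct enumeration: 11).

|A - A| = 11


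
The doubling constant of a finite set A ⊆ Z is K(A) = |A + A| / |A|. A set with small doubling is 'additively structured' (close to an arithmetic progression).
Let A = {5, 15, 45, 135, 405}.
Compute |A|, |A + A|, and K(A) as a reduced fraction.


|A| = 5.
Compute A + A by enumerating all 25 pairs.
A + A = {10, 20, 30, 50, 60, 90, 140, 150, 180, 270, 410, 420, 450, 540, 810}, so |A + A| = 15.
K = |A + A| / |A| = 15/5 = 3/1 ≈ 3.0000.
Reference: AP of size 5 gives K = 9/5 ≈ 1.8000; a fully generic set of size 5 gives K ≈ 3.0000.

|A| = 5, |A + A| = 15, K = 15/5 = 3/1.


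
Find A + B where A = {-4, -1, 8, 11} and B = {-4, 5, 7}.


A + B = {a + b : a ∈ A, b ∈ B}.
Enumerate all |A|·|B| = 4·3 = 12 pairs (a, b) and collect distinct sums.
a = -4: -4+-4=-8, -4+5=1, -4+7=3
a = -1: -1+-4=-5, -1+5=4, -1+7=6
a = 8: 8+-4=4, 8+5=13, 8+7=15
a = 11: 11+-4=7, 11+5=16, 11+7=18
Collecting distinct sums: A + B = {-8, -5, 1, 3, 4, 6, 7, 13, 15, 16, 18}
|A + B| = 11

A + B = {-8, -5, 1, 3, 4, 6, 7, 13, 15, 16, 18}


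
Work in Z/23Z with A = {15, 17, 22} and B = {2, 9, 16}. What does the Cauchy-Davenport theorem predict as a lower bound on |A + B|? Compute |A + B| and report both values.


Cauchy-Davenport: |A + B| ≥ min(p, |A| + |B| - 1) for A, B nonempty in Z/pZ.
|A| = 3, |B| = 3, p = 23.
CD lower bound = min(23, 3 + 3 - 1) = min(23, 5) = 5.
Compute A + B mod 23 directly:
a = 15: 15+2=17, 15+9=1, 15+16=8
a = 17: 17+2=19, 17+9=3, 17+16=10
a = 22: 22+2=1, 22+9=8, 22+16=15
A + B = {1, 3, 8, 10, 15, 17, 19}, so |A + B| = 7.
Verify: 7 ≥ 5? Yes ✓.

CD lower bound = 5, actual |A + B| = 7.


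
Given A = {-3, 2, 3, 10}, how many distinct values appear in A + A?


A + A = {a + a' : a, a' ∈ A}; |A| = 4.
General bounds: 2|A| - 1 ≤ |A + A| ≤ |A|(|A|+1)/2, i.e. 7 ≤ |A + A| ≤ 10.
Lower bound 2|A|-1 is attained iff A is an arithmetic progression.
Enumerate sums a + a' for a ≤ a' (symmetric, so this suffices):
a = -3: -3+-3=-6, -3+2=-1, -3+3=0, -3+10=7
a = 2: 2+2=4, 2+3=5, 2+10=12
a = 3: 3+3=6, 3+10=13
a = 10: 10+10=20
Distinct sums: {-6, -1, 0, 4, 5, 6, 7, 12, 13, 20}
|A + A| = 10

|A + A| = 10


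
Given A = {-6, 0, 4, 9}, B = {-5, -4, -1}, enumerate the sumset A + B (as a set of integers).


A + B = {a + b : a ∈ A, b ∈ B}.
Enumerate all |A|·|B| = 4·3 = 12 pairs (a, b) and collect distinct sums.
a = -6: -6+-5=-11, -6+-4=-10, -6+-1=-7
a = 0: 0+-5=-5, 0+-4=-4, 0+-1=-1
a = 4: 4+-5=-1, 4+-4=0, 4+-1=3
a = 9: 9+-5=4, 9+-4=5, 9+-1=8
Collecting distinct sums: A + B = {-11, -10, -7, -5, -4, -1, 0, 3, 4, 5, 8}
|A + B| = 11

A + B = {-11, -10, -7, -5, -4, -1, 0, 3, 4, 5, 8}


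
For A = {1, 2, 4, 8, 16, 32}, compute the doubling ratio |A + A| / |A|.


|A| = 6.
Compute A + A by enumerating all 36 pairs.
A + A = {2, 3, 4, 5, 6, 8, 9, 10, 12, 16, 17, 18, 20, 24, 32, 33, 34, 36, 40, 48, 64}, so |A + A| = 21.
K = |A + A| / |A| = 21/6 = 7/2 ≈ 3.5000.
Reference: AP of size 6 gives K = 11/6 ≈ 1.8333; a fully generic set of size 6 gives K ≈ 3.5000.

|A| = 6, |A + A| = 21, K = 21/6 = 7/2.


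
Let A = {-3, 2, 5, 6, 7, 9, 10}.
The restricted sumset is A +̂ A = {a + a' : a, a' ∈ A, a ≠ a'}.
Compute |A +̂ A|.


Restricted sumset: A +̂ A = {a + a' : a ∈ A, a' ∈ A, a ≠ a'}.
Equivalently, take A + A and drop any sum 2a that is achievable ONLY as a + a for a ∈ A (i.e. sums representable only with equal summands).
Enumerate pairs (a, a') with a < a' (symmetric, so each unordered pair gives one sum; this covers all a ≠ a'):
  -3 + 2 = -1
  -3 + 5 = 2
  -3 + 6 = 3
  -3 + 7 = 4
  -3 + 9 = 6
  -3 + 10 = 7
  2 + 5 = 7
  2 + 6 = 8
  2 + 7 = 9
  2 + 9 = 11
  2 + 10 = 12
  5 + 6 = 11
  5 + 7 = 12
  5 + 9 = 14
  5 + 10 = 15
  6 + 7 = 13
  6 + 9 = 15
  6 + 10 = 16
  7 + 9 = 16
  7 + 10 = 17
  9 + 10 = 19
Collected distinct sums: {-1, 2, 3, 4, 6, 7, 8, 9, 11, 12, 13, 14, 15, 16, 17, 19}
|A +̂ A| = 16
(Reference bound: |A +̂ A| ≥ 2|A| - 3 for |A| ≥ 2, with |A| = 7 giving ≥ 11.)

|A +̂ A| = 16


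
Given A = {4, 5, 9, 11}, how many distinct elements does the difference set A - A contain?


A - A = {a - a' : a, a' ∈ A}; |A| = 4.
Bounds: 2|A|-1 ≤ |A - A| ≤ |A|² - |A| + 1, i.e. 7 ≤ |A - A| ≤ 13.
Note: 0 ∈ A - A always (from a - a). The set is symmetric: if d ∈ A - A then -d ∈ A - A.
Enumerate nonzero differences d = a - a' with a > a' (then include -d):
Positive differences: {1, 2, 4, 5, 6, 7}
Full difference set: {0} ∪ (positive diffs) ∪ (negative diffs).
|A - A| = 1 + 2·6 = 13 (matches direct enumeration: 13).

|A - A| = 13


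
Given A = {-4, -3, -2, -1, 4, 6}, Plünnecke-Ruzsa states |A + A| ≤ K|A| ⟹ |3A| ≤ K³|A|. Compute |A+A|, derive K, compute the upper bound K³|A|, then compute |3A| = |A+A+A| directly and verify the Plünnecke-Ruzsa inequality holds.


|A| = 6.
Step 1: Compute A + A by enumerating all 36 pairs.
A + A = {-8, -7, -6, -5, -4, -3, -2, 0, 1, 2, 3, 4, 5, 8, 10, 12}, so |A + A| = 16.
Step 2: Doubling constant K = |A + A|/|A| = 16/6 = 16/6 ≈ 2.6667.
Step 3: Plünnecke-Ruzsa gives |3A| ≤ K³·|A| = (2.6667)³ · 6 ≈ 113.7778.
Step 4: Compute 3A = A + A + A directly by enumerating all triples (a,b,c) ∈ A³; |3A| = 28.
Step 5: Check 28 ≤ 113.7778? Yes ✓.

K = 16/6, Plünnecke-Ruzsa bound K³|A| ≈ 113.7778, |3A| = 28, inequality holds.
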